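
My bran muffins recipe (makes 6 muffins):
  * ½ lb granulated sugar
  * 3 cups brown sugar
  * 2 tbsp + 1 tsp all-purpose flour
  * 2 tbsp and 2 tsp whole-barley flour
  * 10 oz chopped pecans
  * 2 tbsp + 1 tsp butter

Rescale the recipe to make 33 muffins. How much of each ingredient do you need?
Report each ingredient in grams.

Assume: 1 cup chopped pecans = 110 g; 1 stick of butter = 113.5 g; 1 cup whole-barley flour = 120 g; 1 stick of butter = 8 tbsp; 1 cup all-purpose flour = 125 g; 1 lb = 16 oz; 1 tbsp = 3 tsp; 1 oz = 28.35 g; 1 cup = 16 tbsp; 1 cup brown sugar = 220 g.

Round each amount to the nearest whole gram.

Scaling factor: 33/6 = 11/2 = 5.5.
granulated sugar: 0.5 lb × 11/2 × 16 oz/lb × 28.35 g/oz ≈ 1247 g
brown sugar: 3 cup × 11/2 × 220 g/cup = 3630 g
all-purpose flour: (2 tbsp + 1 tsp = 7/3 tbsp) × 11/2 ÷ 16 tbsp/cup × 125 g/cup ≈ 100 g
whole-barley flour: (2 tbsp + 2 tsp = 8/3 tbsp) × 11/2 ÷ 16 tbsp/cup × 120 g/cup = 110 g
chopped pecans: 10 oz × 11/2 × 28.35 g/oz ≈ 1559 g
butter: (2 tbsp + 1 tsp = 7/3 tbsp) × 11/2 ÷ 8 tbsp/stick × 113.5 g/stick ≈ 182 g

granulated sugar: 1247 g; brown sugar: 3630 g; all-purpose flour: 100 g; whole-barley flour: 110 g; chopped pecans: 1559 g; butter: 182 g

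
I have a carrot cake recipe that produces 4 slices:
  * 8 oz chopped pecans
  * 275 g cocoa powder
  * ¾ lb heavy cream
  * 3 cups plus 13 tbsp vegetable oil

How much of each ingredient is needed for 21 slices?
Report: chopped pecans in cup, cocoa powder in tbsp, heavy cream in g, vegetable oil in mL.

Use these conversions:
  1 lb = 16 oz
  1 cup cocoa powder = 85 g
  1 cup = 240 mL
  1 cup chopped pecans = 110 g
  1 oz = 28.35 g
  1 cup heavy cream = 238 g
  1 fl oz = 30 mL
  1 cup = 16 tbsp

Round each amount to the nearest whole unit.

chopped pecans: 11 cup; cocoa powder: 272 tbsp; heavy cream: 1786 g; vegetable oil: 4804 mL

Scaling factor: 21/4 = 5.25.
chopped pecans: 8 oz × 21/4 × 28.35 g/oz ÷ 110 g/cup ≈ 11 cup
cocoa powder: 275 g × 21/4 ÷ 85 g/cup × 16 tbsp/cup ≈ 272 tbsp
heavy cream: 0.75 lb × 21/4 × 16 oz/lb × 28.35 g/oz ≈ 1786 g
vegetable oil: (3 cup + 13 tbsp = 3.8125 cup) × 21/4 × 240 mL/cup ≈ 4804 mL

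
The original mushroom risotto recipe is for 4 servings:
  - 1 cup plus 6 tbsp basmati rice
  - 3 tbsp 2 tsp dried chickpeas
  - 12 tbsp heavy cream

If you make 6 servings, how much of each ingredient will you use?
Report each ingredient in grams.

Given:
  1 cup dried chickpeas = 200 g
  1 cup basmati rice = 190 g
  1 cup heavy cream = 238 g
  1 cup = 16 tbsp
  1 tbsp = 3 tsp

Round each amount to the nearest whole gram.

Scaling factor: 6/4 = 3/2 = 1.5.
basmati rice: (1 cup + 6 tbsp = 1.375 cup) × 3/2 × 190 g/cup ≈ 392 g
dried chickpeas: (3 tbsp + 2 tsp = 11/3 tbsp) × 3/2 ÷ 16 tbsp/cup × 200 g/cup ≈ 69 g
heavy cream: 12 tbsp × 3/2 ÷ 16 tbsp/cup × 238 g/cup ≈ 268 g

basmati rice: 392 g; dried chickpeas: 69 g; heavy cream: 268 g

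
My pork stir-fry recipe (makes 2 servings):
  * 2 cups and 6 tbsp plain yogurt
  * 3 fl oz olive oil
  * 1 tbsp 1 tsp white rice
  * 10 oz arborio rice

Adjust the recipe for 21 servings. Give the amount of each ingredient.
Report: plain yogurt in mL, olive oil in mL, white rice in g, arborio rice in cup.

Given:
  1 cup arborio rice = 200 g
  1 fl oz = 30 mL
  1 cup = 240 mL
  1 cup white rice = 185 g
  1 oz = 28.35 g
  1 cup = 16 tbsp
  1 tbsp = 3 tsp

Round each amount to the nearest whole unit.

plain yogurt: 5985 mL; olive oil: 945 mL; white rice: 162 g; arborio rice: 15 cup

Scaling factor: 21/2 = 10.5.
plain yogurt: (2 cup + 6 tbsp = 2.375 cup) × 21/2 × 240 mL/cup = 5985 mL
olive oil: 3 fl oz × 21/2 × 30 mL/fl oz = 945 mL
white rice: (1 tbsp + 1 tsp = 4/3 tbsp) × 21/2 ÷ 16 tbsp/cup × 185 g/cup ≈ 162 g
arborio rice: 10 oz × 21/2 × 28.35 g/oz ÷ 200 g/cup ≈ 15 cup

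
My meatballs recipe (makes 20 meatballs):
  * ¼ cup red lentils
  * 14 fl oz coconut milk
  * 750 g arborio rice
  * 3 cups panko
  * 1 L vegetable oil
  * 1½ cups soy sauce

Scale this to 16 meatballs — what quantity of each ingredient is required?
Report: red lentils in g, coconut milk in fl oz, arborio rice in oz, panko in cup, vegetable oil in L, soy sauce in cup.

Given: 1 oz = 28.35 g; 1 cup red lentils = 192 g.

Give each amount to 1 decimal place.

red lentils: 38.4 g; coconut milk: 11.2 fl oz; arborio rice: 21.2 oz; panko: 2.4 cup; vegetable oil: 0.8 L; soy sauce: 1.2 cup

Scaling factor: 16/20 = 4/5 = 0.8.
red lentils: 0.25 cup × 4/5 × 192 g/cup = 38.4 g
coconut milk: 14 fl oz × 4/5 = 11.2 fl oz
arborio rice: 750 g × 4/5 ÷ 28.35 g/oz ≈ 21.2 oz
panko: 3 cup × 4/5 = 2.4 cup
vegetable oil: 1 L × 4/5 = 0.8 L
soy sauce: 1.5 cup × 4/5 = 1.2 cup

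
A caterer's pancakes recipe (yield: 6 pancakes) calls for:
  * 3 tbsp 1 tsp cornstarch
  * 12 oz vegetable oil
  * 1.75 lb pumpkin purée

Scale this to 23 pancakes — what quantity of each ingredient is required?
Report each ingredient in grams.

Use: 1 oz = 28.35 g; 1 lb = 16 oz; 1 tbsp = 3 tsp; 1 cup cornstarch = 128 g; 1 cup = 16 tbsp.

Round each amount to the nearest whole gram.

Scaling factor: 23/6.
cornstarch: (3 tbsp + 1 tsp = 10/3 tbsp) × 23/6 ÷ 16 tbsp/cup × 128 g/cup ≈ 102 g
vegetable oil: 12 oz × 23/6 × 28.35 g/oz ≈ 1304 g
pumpkin purée: 1.75 lb × 23/6 × 16 oz/lb × 28.35 g/oz ≈ 3043 g

cornstarch: 102 g; vegetable oil: 1304 g; pumpkin purée: 3043 g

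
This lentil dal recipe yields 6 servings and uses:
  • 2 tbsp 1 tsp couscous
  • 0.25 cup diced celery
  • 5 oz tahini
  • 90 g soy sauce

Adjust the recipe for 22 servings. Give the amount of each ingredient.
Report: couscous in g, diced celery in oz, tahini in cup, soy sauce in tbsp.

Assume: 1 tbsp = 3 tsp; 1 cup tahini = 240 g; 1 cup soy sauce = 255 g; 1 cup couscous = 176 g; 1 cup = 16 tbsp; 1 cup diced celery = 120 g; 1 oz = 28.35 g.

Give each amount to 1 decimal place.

Scaling factor: 22/6 = 11/3.
couscous: (2 tbsp + 1 tsp = 7/3 tbsp) × 11/3 ÷ 16 tbsp/cup × 176 g/cup ≈ 94.1 g
diced celery: 0.25 cup × 11/3 × 120 g/cup ÷ 28.35 g/oz ≈ 3.9 oz
tahini: 5 oz × 11/3 × 28.35 g/oz ÷ 240 g/cup ≈ 2.2 cup
soy sauce: 90 g × 11/3 ÷ 255 g/cup × 16 tbsp/cup ≈ 20.7 tbsp

couscous: 94.1 g; diced celery: 3.9 oz; tahini: 2.2 cup; soy sauce: 20.7 tbsp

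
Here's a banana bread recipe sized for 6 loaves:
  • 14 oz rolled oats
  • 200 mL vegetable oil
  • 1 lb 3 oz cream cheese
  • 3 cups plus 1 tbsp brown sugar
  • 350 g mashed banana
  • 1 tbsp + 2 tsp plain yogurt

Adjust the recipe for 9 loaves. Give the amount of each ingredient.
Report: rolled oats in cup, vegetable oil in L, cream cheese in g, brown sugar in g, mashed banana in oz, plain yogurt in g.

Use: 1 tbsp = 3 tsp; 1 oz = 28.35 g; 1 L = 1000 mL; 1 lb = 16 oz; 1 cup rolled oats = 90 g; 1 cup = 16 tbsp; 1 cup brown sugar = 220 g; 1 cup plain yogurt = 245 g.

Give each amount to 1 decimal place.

rolled oats: 6.6 cup; vegetable oil: 0.3 L; cream cheese: 808.0 g; brown sugar: 1010.6 g; mashed banana: 18.5 oz; plain yogurt: 38.3 g

Scaling factor: 9/6 = 3/2 = 1.5.
rolled oats: 14 oz × 3/2 × 28.35 g/oz ÷ 90 g/cup ≈ 6.6 cup
vegetable oil: 200 mL × 3/2 ÷ 1000 mL/L = 0.3 L
cream cheese: (1 lb + 3 oz = 1.1875 lb) × 3/2 × 16 oz/lb × 28.35 g/oz ≈ 808.0 g
brown sugar: (3 cup + 1 tbsp = 3.0625 cup) × 3/2 × 220 g/cup ≈ 1010.6 g
mashed banana: 350 g × 3/2 ÷ 28.35 g/oz ≈ 18.5 oz
plain yogurt: (1 tbsp + 2 tsp = 5/3 tbsp) × 3/2 ÷ 16 tbsp/cup × 245 g/cup ≈ 38.3 g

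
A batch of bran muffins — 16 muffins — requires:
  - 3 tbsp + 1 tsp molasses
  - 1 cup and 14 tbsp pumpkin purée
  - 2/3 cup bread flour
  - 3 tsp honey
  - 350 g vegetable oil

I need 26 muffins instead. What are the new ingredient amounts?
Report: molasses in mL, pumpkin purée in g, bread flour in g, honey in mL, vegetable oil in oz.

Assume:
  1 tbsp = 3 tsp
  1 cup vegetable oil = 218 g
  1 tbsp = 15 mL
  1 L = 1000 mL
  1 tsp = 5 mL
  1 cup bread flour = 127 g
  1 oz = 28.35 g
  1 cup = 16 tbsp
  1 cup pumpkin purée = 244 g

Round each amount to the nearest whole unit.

Scaling factor: 26/16 = 13/8 = 1.625.
molasses: (3 tbsp + 1 tsp = 10/3 tbsp) × 13/8 × 15 mL/tbsp ≈ 81 mL
pumpkin purée: (1 cup + 14 tbsp = 1.875 cup) × 13/8 × 244 g/cup ≈ 743 g
bread flour: 2/3 cup × 13/8 × 127 g/cup ≈ 138 g
honey: 3 tsp × 13/8 × 5 mL/tsp ≈ 24 mL
vegetable oil: 350 g × 13/8 ÷ 28.35 g/oz ≈ 20 oz

molasses: 81 mL; pumpkin purée: 743 g; bread flour: 138 g; honey: 24 mL; vegetable oil: 20 oz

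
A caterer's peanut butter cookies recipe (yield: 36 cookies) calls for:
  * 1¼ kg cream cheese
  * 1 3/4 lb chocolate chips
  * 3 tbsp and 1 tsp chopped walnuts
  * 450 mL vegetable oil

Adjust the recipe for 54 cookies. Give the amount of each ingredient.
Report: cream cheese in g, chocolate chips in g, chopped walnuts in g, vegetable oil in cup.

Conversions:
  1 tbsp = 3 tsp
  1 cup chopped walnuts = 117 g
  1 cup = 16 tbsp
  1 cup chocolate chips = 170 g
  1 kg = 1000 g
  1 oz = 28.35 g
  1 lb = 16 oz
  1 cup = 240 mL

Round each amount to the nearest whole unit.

cream cheese: 1875 g; chocolate chips: 1191 g; chopped walnuts: 37 g; vegetable oil: 3 cup

Scaling factor: 54/36 = 3/2 = 1.5.
cream cheese: 1.25 kg × 3/2 × 1000 g/kg = 1875 g
chocolate chips: 1.75 lb × 3/2 × 16 oz/lb × 28.35 g/oz ≈ 1191 g
chopped walnuts: (3 tbsp + 1 tsp = 10/3 tbsp) × 3/2 ÷ 16 tbsp/cup × 117 g/cup ≈ 37 g
vegetable oil: 450 mL × 3/2 ÷ 240 mL/cup ≈ 3 cup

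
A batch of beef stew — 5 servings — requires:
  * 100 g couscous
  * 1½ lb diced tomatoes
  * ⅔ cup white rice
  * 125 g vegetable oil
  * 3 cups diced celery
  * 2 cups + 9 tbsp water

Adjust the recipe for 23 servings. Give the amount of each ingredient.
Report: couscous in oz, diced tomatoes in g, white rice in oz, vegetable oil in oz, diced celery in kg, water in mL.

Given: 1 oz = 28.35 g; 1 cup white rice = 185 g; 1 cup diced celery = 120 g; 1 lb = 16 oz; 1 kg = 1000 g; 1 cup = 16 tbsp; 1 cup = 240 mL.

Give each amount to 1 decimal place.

couscous: 16.2 oz; diced tomatoes: 3129.8 g; white rice: 20.0 oz; vegetable oil: 20.3 oz; diced celery: 1.7 kg; water: 2829.0 mL

Scaling factor: 23/5 = 4.6.
couscous: 100 g × 23/5 ÷ 28.35 g/oz ≈ 16.2 oz
diced tomatoes: 1.5 lb × 23/5 × 16 oz/lb × 28.35 g/oz ≈ 3129.8 g
white rice: 2/3 cup × 23/5 × 185 g/cup ÷ 28.35 g/oz ≈ 20.0 oz
vegetable oil: 125 g × 23/5 ÷ 28.35 g/oz ≈ 20.3 oz
diced celery: 3 cup × 23/5 × 120 g/cup ÷ 1000 g/kg ≈ 1.7 kg
water: (2 cup + 9 tbsp = 2.5625 cup) × 23/5 × 240 mL/cup = 2829.0 mL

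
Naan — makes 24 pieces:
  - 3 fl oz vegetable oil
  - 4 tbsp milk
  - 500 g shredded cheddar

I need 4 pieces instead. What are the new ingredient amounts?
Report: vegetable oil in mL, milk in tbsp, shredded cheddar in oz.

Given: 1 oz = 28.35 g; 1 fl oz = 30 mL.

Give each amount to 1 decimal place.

Scaling factor: 4/24 = 1/6.
vegetable oil: 3 fl oz × 1/6 × 30 mL/fl oz = 15.0 mL
milk: 4 tbsp × 1/6 ≈ 0.7 tbsp
shredded cheddar: 500 g × 1/6 ÷ 28.35 g/oz ≈ 2.9 oz

vegetable oil: 15.0 mL; milk: 0.7 tbsp; shredded cheddar: 2.9 oz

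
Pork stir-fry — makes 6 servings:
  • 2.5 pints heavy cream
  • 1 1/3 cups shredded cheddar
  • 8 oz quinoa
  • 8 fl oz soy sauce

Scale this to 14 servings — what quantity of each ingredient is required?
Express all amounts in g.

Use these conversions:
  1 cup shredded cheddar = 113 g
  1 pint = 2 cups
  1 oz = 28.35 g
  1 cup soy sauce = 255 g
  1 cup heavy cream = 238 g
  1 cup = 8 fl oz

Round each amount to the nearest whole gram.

Scaling factor: 14/6 = 7/3.
heavy cream: 2.5 pint × 7/3 × 2 cup/pint × 238 g/cup ≈ 2777 g
shredded cheddar: 4/3 cup × 7/3 × 113 g/cup ≈ 352 g
quinoa: 8 oz × 7/3 × 28.35 g/oz ≈ 529 g
soy sauce: 8 fl oz × 7/3 ÷ 8 fl oz/cup × 255 g/cup = 595 g

heavy cream: 2777 g; shredded cheddar: 352 g; quinoa: 529 g; soy sauce: 595 g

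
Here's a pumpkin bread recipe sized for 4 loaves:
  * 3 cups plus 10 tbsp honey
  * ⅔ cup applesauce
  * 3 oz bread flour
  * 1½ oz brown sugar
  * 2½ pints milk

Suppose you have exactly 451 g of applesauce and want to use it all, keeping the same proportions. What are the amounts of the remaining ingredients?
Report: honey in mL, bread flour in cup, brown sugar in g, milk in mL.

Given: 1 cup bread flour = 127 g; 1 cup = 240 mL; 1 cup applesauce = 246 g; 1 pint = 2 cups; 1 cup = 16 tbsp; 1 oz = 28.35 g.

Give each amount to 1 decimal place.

honey: 2392.5 mL; bread flour: 1.8 cup; brown sugar: 116.9 g; milk: 3300.0 mL

The original recipe has 164 g of applesauce, so the scaling factor is 451 ÷ 164 = 11/4 = 2.75.
honey: (3 cup + 10 tbsp = 3.625 cup) × 11/4 × 240 mL/cup = 2392.5 mL
bread flour: 3 oz × 11/4 × 28.35 g/oz ÷ 127 g/cup ≈ 1.8 cup
brown sugar: 1.5 oz × 11/4 × 28.35 g/oz ≈ 116.9 g
milk: 2.5 pint × 11/4 × 2 cup/pint × 240 mL/cup = 3300.0 mL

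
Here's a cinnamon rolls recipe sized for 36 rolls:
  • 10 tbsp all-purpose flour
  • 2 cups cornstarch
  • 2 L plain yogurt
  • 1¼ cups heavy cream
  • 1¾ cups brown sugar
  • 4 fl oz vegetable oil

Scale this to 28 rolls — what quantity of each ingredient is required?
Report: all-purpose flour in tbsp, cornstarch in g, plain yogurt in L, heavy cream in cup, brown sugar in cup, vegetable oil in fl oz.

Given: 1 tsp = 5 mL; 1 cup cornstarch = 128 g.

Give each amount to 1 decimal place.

Scaling factor: 28/36 = 7/9.
all-purpose flour: 10 tbsp × 7/9 ≈ 7.8 tbsp
cornstarch: 2 cup × 7/9 × 128 g/cup ≈ 199.1 g
plain yogurt: 2 L × 7/9 ≈ 1.6 L
heavy cream: 1.25 cup × 7/9 ≈ 1.0 cup
brown sugar: 1.75 cup × 7/9 ≈ 1.4 cup
vegetable oil: 4 fl oz × 7/9 ≈ 3.1 fl oz

all-purpose flour: 7.8 tbsp; cornstarch: 199.1 g; plain yogurt: 1.6 L; heavy cream: 1.0 cup; brown sugar: 1.4 cup; vegetable oil: 3.1 fl oz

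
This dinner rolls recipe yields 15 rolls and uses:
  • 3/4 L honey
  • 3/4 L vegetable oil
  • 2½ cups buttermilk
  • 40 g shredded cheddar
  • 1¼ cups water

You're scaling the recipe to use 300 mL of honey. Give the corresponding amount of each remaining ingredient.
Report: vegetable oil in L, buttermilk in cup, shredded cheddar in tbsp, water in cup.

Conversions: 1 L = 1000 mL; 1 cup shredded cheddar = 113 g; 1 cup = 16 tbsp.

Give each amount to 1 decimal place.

vegetable oil: 0.3 L; buttermilk: 1.0 cup; shredded cheddar: 2.3 tbsp; water: 0.5 cup

The original recipe has 750 mL of honey, so the scaling factor is 300 ÷ 750 = 2/5 = 0.4.
vegetable oil: 0.75 L × 2/5 = 0.3 L
buttermilk: 2.5 cup × 2/5 = 1.0 cup
shredded cheddar: 40 g × 2/5 ÷ 113 g/cup × 16 tbsp/cup ≈ 2.3 tbsp
water: 1.25 cup × 2/5 = 0.5 cup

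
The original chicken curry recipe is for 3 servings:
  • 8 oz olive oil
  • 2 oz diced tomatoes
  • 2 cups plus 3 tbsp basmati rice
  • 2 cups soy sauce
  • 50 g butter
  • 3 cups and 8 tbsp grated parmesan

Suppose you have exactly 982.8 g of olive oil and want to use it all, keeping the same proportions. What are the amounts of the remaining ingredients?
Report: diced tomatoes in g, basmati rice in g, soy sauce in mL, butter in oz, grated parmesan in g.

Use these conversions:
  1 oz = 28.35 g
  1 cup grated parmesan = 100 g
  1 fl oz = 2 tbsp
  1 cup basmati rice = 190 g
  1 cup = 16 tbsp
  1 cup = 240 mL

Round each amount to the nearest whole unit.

diced tomatoes: 246 g; basmati rice: 1801 g; soy sauce: 2080 mL; butter: 8 oz; grated parmesan: 1517 g

The original recipe has 226.8 g of olive oil, so the scaling factor is 982.8 ÷ 226.8 = 13/3.
diced tomatoes: 2 oz × 13/3 × 28.35 g/oz ≈ 246 g
basmati rice: (2 cup + 3 tbsp = 2.1875 cup) × 13/3 × 190 g/cup ≈ 1801 g
soy sauce: 2 cup × 13/3 × 240 mL/cup = 2080 mL
butter: 50 g × 13/3 ÷ 28.35 g/oz ≈ 8 oz
grated parmesan: (3 cup + 8 tbsp = 3.5 cup) × 13/3 × 100 g/cup ≈ 1517 g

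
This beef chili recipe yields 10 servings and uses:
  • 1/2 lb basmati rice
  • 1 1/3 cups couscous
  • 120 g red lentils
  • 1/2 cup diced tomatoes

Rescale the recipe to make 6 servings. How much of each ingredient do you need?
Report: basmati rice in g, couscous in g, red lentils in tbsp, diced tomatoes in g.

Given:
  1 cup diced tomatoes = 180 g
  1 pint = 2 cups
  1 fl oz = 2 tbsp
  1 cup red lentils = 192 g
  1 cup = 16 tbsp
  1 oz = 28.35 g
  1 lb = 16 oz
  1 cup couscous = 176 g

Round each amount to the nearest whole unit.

Scaling factor: 6/10 = 3/5 = 0.6.
basmati rice: 0.5 lb × 3/5 × 16 oz/lb × 28.35 g/oz ≈ 136 g
couscous: 4/3 cup × 3/5 × 176 g/cup ≈ 141 g
red lentils: 120 g × 3/5 ÷ 192 g/cup × 16 tbsp/cup = 6 tbsp
diced tomatoes: 0.5 cup × 3/5 × 180 g/cup = 54 g

basmati rice: 136 g; couscous: 141 g; red lentils: 6 tbsp; diced tomatoes: 54 g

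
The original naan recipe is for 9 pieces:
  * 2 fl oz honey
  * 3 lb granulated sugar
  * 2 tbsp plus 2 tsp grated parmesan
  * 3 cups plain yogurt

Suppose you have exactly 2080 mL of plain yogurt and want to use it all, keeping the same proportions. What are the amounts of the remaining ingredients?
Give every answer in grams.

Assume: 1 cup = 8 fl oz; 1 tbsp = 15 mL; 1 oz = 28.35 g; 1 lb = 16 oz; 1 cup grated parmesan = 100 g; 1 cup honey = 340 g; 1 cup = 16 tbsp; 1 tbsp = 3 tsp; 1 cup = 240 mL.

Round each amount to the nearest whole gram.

honey: 246 g; granulated sugar: 3931 g; grated parmesan: 48 g

The original recipe has 720 mL of plain yogurt, so the scaling factor is 2080 ÷ 720 = 26/9.
honey: 2 fl oz × 26/9 ÷ 8 fl oz/cup × 340 g/cup ≈ 246 g
granulated sugar: 3 lb × 26/9 × 16 oz/lb × 28.35 g/oz ≈ 3931 g
grated parmesan: (2 tbsp + 2 tsp = 8/3 tbsp) × 26/9 ÷ 16 tbsp/cup × 100 g/cup ≈ 48 g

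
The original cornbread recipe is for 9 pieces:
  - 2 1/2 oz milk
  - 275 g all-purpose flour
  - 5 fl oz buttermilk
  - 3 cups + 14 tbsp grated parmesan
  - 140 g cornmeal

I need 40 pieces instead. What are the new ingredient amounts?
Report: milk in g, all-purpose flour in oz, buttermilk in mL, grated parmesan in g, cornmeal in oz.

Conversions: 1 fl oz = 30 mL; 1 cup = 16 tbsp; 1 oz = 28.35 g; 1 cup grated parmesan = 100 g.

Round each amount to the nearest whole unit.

milk: 315 g; all-purpose flour: 43 oz; buttermilk: 667 mL; grated parmesan: 1722 g; cornmeal: 22 oz

Scaling factor: 40/9.
milk: 2.5 oz × 40/9 × 28.35 g/oz = 315 g
all-purpose flour: 275 g × 40/9 ÷ 28.35 g/oz ≈ 43 oz
buttermilk: 5 fl oz × 40/9 × 30 mL/fl oz ≈ 667 mL
grated parmesan: (3 cup + 14 tbsp = 3.875 cup) × 40/9 × 100 g/cup ≈ 1722 g
cornmeal: 140 g × 40/9 ÷ 28.35 g/oz ≈ 22 oz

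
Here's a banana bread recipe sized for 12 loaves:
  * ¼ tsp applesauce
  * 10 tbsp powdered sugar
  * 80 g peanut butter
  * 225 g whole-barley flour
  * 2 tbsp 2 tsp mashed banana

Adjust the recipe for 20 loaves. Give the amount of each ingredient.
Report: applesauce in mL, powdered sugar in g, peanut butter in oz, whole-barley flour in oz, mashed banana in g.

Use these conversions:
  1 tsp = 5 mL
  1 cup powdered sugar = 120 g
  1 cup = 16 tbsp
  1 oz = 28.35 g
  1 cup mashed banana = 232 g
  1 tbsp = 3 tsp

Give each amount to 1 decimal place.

Scaling factor: 20/12 = 5/3.
applesauce: 0.25 tsp × 5/3 × 5 mL/tsp ≈ 2.1 mL
powdered sugar: 10 tbsp × 5/3 ÷ 16 tbsp/cup × 120 g/cup = 125.0 g
peanut butter: 80 g × 5/3 ÷ 28.35 g/oz ≈ 4.7 oz
whole-barley flour: 225 g × 5/3 ÷ 28.35 g/oz ≈ 13.2 oz
mashed banana: (2 tbsp + 2 tsp = 8/3 tbsp) × 5/3 ÷ 16 tbsp/cup × 232 g/cup ≈ 64.4 g

applesauce: 2.1 mL; powdered sugar: 125.0 g; peanut butter: 4.7 oz; whole-barley flour: 13.2 oz; mashed banana: 64.4 g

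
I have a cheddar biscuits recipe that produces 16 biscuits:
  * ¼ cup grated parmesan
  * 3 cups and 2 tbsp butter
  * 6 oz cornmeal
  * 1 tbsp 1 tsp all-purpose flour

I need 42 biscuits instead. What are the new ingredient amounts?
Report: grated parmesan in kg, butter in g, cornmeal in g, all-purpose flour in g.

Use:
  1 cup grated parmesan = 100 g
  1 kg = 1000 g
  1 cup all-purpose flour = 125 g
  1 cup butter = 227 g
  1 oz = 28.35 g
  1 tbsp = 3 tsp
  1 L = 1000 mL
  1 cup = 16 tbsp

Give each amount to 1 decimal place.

Scaling factor: 42/16 = 21/8 = 2.625.
grated parmesan: 0.25 cup × 21/8 × 100 g/cup ÷ 1000 g/kg ≈ 0.1 kg
butter: (3 cup + 2 tbsp = 3.125 cup) × 21/8 × 227 g/cup ≈ 1862.1 g
cornmeal: 6 oz × 21/8 × 28.35 g/oz ≈ 446.5 g
all-purpose flour: (1 tbsp + 1 tsp = 4/3 tbsp) × 21/8 ÷ 16 tbsp/cup × 125 g/cup ≈ 27.3 g

grated parmesan: 0.1 kg; butter: 1862.1 g; cornmeal: 446.5 g; all-purpose flour: 27.3 g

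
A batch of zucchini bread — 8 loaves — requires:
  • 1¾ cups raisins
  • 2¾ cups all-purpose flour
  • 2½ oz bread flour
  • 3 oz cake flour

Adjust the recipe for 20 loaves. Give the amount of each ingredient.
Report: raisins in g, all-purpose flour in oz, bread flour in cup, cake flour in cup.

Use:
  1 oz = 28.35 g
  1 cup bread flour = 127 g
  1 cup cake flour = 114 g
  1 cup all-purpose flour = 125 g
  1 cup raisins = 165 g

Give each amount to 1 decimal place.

Scaling factor: 20/8 = 5/2 = 2.5.
raisins: 1.75 cup × 5/2 × 165 g/cup ≈ 721.9 g
all-purpose flour: 2.75 cup × 5/2 × 125 g/cup ÷ 28.35 g/oz ≈ 30.3 oz
bread flour: 2.5 oz × 5/2 × 28.35 g/oz ÷ 127 g/cup ≈ 1.4 cup
cake flour: 3 oz × 5/2 × 28.35 g/oz ÷ 114 g/cup ≈ 1.9 cup

raisins: 721.9 g; all-purpose flour: 30.3 oz; bread flour: 1.4 cup; cake flour: 1.9 cup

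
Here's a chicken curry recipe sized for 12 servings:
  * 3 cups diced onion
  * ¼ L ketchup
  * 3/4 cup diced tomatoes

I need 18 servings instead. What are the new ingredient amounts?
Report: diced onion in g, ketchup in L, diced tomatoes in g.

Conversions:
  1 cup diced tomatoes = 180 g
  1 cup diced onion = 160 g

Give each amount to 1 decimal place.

diced onion: 720.0 g; ketchup: 0.4 L; diced tomatoes: 202.5 g

Scaling factor: 18/12 = 3/2 = 1.5.
diced onion: 3 cup × 3/2 × 160 g/cup = 720.0 g
ketchup: 0.25 L × 3/2 ≈ 0.4 L
diced tomatoes: 0.75 cup × 3/2 × 180 g/cup = 202.5 g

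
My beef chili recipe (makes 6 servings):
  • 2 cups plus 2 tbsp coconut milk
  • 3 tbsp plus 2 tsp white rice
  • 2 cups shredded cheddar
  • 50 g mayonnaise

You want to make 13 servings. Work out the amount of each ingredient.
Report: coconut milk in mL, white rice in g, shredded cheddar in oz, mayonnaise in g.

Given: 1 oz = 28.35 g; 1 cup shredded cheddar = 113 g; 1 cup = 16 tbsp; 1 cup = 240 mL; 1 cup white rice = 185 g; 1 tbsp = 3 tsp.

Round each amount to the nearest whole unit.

Scaling factor: 13/6.
coconut milk: (2 cup + 2 tbsp = 2.125 cup) × 13/6 × 240 mL/cup = 1105 mL
white rice: (3 tbsp + 2 tsp = 11/3 tbsp) × 13/6 ÷ 16 tbsp/cup × 185 g/cup ≈ 92 g
shredded cheddar: 2 cup × 13/6 × 113 g/cup ÷ 28.35 g/oz ≈ 17 oz
mayonnaise: 50 g × 13/6 ≈ 108 g

coconut milk: 1105 mL; white rice: 92 g; shredded cheddar: 17 oz; mayonnaise: 108 g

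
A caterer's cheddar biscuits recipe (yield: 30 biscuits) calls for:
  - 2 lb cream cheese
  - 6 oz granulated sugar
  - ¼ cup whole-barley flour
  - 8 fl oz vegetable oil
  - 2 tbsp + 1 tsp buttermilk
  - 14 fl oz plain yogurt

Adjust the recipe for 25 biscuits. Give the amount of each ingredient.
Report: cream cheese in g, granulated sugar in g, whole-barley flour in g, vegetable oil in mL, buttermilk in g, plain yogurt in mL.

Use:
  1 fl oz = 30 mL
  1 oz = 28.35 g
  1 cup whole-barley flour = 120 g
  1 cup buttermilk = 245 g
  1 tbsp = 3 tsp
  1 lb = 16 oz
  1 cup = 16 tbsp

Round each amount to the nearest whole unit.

cream cheese: 756 g; granulated sugar: 142 g; whole-barley flour: 25 g; vegetable oil: 200 mL; buttermilk: 30 g; plain yogurt: 350 mL

Scaling factor: 25/30 = 5/6.
cream cheese: 2 lb × 5/6 × 16 oz/lb × 28.35 g/oz = 756 g
granulated sugar: 6 oz × 5/6 × 28.35 g/oz ≈ 142 g
whole-barley flour: 0.25 cup × 5/6 × 120 g/cup = 25 g
vegetable oil: 8 fl oz × 5/6 × 30 mL/fl oz = 200 mL
buttermilk: (2 tbsp + 1 tsp = 7/3 tbsp) × 5/6 ÷ 16 tbsp/cup × 245 g/cup ≈ 30 g
plain yogurt: 14 fl oz × 5/6 × 30 mL/fl oz = 350 mL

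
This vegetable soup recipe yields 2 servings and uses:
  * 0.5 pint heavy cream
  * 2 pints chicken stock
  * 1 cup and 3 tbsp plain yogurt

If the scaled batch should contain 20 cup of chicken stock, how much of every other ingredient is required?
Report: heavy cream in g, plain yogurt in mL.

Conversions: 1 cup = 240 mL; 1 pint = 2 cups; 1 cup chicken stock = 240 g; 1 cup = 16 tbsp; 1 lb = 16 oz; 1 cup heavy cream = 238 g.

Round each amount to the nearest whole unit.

The original recipe has 4 cup of chicken stock, so the scaling factor is 20 ÷ 4 = 5.
heavy cream: 0.5 pint × 5 × 2 cup/pint × 238 g/cup = 1190 g
plain yogurt: (1 cup + 3 tbsp = 1.1875 cup) × 5 × 240 mL/cup = 1425 mL

heavy cream: 1190 g; plain yogurt: 1425 mL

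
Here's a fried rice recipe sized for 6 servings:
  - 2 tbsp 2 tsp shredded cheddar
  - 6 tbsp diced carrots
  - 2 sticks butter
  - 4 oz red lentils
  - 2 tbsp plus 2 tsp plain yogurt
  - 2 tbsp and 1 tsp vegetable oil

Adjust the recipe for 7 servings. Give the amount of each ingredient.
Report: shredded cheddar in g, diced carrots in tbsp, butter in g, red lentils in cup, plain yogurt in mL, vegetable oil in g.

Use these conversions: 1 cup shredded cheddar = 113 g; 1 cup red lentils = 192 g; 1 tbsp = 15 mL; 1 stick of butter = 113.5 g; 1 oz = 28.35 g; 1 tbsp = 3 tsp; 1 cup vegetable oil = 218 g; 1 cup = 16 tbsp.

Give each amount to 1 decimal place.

shredded cheddar: 22.0 g; diced carrots: 7.0 tbsp; butter: 264.8 g; red lentils: 0.7 cup; plain yogurt: 46.7 mL; vegetable oil: 37.1 g

Scaling factor: 7/6.
shredded cheddar: (2 tbsp + 2 tsp = 8/3 tbsp) × 7/6 ÷ 16 tbsp/cup × 113 g/cup ≈ 22.0 g
diced carrots: 6 tbsp × 7/6 = 7.0 tbsp
butter: 2 stick × 7/6 × 113.5 g/stick ≈ 264.8 g
red lentils: 4 oz × 7/6 × 28.35 g/oz ÷ 192 g/cup ≈ 0.7 cup
plain yogurt: (2 tbsp + 2 tsp = 8/3 tbsp) × 7/6 × 15 mL/tbsp ≈ 46.7 mL
vegetable oil: (2 tbsp + 1 tsp = 7/3 tbsp) × 7/6 ÷ 16 tbsp/cup × 218 g/cup ≈ 37.1 g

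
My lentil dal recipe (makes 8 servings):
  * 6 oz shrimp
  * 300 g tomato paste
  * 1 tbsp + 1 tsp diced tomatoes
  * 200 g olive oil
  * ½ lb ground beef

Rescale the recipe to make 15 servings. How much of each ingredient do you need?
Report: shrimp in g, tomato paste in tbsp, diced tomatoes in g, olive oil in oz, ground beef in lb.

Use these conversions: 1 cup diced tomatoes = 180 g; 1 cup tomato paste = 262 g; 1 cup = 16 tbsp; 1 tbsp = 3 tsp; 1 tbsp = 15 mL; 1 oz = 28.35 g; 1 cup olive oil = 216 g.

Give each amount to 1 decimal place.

Scaling factor: 15/8 = 1.875.
shrimp: 6 oz × 15/8 × 28.35 g/oz ≈ 318.9 g
tomato paste: 300 g × 15/8 ÷ 262 g/cup × 16 tbsp/cup ≈ 34.4 tbsp
diced tomatoes: (1 tbsp + 1 tsp = 4/3 tbsp) × 15/8 ÷ 16 tbsp/cup × 180 g/cup ≈ 28.1 g
olive oil: 200 g × 15/8 ÷ 28.35 g/oz ≈ 13.2 oz
ground beef: 0.5 lb × 15/8 ≈ 0.9 lb

shrimp: 318.9 g; tomato paste: 34.4 tbsp; diced tomatoes: 28.1 g; olive oil: 13.2 oz; ground beef: 0.9 lb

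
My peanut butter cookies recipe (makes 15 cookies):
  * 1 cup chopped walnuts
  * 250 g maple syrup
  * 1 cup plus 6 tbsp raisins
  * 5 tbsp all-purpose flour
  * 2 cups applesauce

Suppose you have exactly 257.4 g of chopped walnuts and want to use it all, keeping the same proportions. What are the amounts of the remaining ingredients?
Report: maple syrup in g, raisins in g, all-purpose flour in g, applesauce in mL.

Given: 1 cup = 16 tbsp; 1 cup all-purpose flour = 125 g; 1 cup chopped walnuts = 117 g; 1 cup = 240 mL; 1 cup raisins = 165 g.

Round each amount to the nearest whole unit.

maple syrup: 550 g; raisins: 499 g; all-purpose flour: 86 g; applesauce: 1056 mL

The original recipe has 117 g of chopped walnuts, so the scaling factor is 257.4 ÷ 117 = 11/5 = 2.2.
maple syrup: 250 g × 11/5 = 550 g
raisins: (1 cup + 6 tbsp = 1.375 cup) × 11/5 × 165 g/cup ≈ 499 g
all-purpose flour: 5 tbsp × 11/5 ÷ 16 tbsp/cup × 125 g/cup ≈ 86 g
applesauce: 2 cup × 11/5 × 240 mL/cup = 1056 mL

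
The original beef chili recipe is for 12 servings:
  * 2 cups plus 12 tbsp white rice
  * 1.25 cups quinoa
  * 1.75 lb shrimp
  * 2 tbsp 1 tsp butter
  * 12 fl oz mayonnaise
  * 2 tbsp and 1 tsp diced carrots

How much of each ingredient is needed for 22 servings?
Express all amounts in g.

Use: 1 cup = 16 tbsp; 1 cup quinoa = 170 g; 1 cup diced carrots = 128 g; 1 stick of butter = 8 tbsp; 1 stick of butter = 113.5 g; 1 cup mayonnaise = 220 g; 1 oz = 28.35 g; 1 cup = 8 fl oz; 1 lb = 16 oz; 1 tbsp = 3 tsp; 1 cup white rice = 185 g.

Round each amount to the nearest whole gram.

white rice: 933 g; quinoa: 390 g; shrimp: 1455 g; butter: 61 g; mayonnaise: 605 g; diced carrots: 34 g

Scaling factor: 22/12 = 11/6.
white rice: (2 cup + 12 tbsp = 2.75 cup) × 11/6 × 185 g/cup ≈ 933 g
quinoa: 1.25 cup × 11/6 × 170 g/cup ≈ 390 g
shrimp: 1.75 lb × 11/6 × 16 oz/lb × 28.35 g/oz ≈ 1455 g
butter: (2 tbsp + 1 tsp = 7/3 tbsp) × 11/6 ÷ 8 tbsp/stick × 113.5 g/stick ≈ 61 g
mayonnaise: 12 fl oz × 11/6 ÷ 8 fl oz/cup × 220 g/cup = 605 g
diced carrots: (2 tbsp + 1 tsp = 7/3 tbsp) × 11/6 ÷ 16 tbsp/cup × 128 g/cup ≈ 34 g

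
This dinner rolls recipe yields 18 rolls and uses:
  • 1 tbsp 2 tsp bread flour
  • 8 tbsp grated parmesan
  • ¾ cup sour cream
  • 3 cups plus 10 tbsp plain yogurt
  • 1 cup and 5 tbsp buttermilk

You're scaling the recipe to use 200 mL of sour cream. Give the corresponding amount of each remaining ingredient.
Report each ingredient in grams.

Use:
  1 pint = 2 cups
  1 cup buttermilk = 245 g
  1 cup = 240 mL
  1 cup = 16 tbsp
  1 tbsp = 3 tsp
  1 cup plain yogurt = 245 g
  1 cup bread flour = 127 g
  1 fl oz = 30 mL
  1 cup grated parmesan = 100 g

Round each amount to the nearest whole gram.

The original recipe has 180 mL of sour cream, so the scaling factor is 200 ÷ 180 = 10/9.
bread flour: (1 tbsp + 2 tsp = 5/3 tbsp) × 10/9 ÷ 16 tbsp/cup × 127 g/cup ≈ 15 g
grated parmesan: 8 tbsp × 10/9 ÷ 16 tbsp/cup × 100 g/cup ≈ 56 g
plain yogurt: (3 cup + 10 tbsp = 3.625 cup) × 10/9 × 245 g/cup ≈ 987 g
buttermilk: (1 cup + 5 tbsp = 1.3125 cup) × 10/9 × 245 g/cup ≈ 357 g

bread flour: 15 g; grated parmesan: 56 g; plain yogurt: 987 g; buttermilk: 357 g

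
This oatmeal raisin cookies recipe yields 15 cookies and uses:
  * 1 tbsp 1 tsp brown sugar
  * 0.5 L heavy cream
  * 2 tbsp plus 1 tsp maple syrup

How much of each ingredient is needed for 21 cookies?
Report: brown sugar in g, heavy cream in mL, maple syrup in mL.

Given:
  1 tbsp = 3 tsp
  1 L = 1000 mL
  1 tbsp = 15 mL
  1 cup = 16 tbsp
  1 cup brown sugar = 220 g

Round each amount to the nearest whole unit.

Scaling factor: 21/15 = 7/5 = 1.4.
brown sugar: (1 tbsp + 1 tsp = 4/3 tbsp) × 7/5 ÷ 16 tbsp/cup × 220 g/cup ≈ 26 g
heavy cream: 0.5 L × 7/5 × 1000 mL/L = 700 mL
maple syrup: (2 tbsp + 1 tsp = 7/3 tbsp) × 7/5 × 15 mL/tbsp = 49 mL

brown sugar: 26 g; heavy cream: 700 mL; maple syrup: 49 mL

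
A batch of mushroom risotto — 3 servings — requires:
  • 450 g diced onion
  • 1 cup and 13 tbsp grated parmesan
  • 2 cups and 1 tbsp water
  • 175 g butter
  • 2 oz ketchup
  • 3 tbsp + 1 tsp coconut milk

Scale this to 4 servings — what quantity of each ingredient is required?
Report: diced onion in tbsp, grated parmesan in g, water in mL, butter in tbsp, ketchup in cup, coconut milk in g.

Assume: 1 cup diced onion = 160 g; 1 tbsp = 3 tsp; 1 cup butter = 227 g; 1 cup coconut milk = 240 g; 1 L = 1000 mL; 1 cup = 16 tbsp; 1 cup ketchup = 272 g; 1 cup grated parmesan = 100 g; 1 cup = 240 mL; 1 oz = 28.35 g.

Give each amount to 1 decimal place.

diced onion: 60.0 tbsp; grated parmesan: 241.7 g; water: 660.0 mL; butter: 16.4 tbsp; ketchup: 0.3 cup; coconut milk: 66.7 g

Scaling factor: 4/3.
diced onion: 450 g × 4/3 ÷ 160 g/cup × 16 tbsp/cup = 60.0 tbsp
grated parmesan: (1 cup + 13 tbsp = 1.8125 cup) × 4/3 × 100 g/cup ≈ 241.7 g
water: (2 cup + 1 tbsp = 2.0625 cup) × 4/3 × 240 mL/cup = 660.0 mL
butter: 175 g × 4/3 ÷ 227 g/cup × 16 tbsp/cup ≈ 16.4 tbsp
ketchup: 2 oz × 4/3 × 28.35 g/oz ÷ 272 g/cup ≈ 0.3 cup
coconut milk: (3 tbsp + 1 tsp = 10/3 tbsp) × 4/3 ÷ 16 tbsp/cup × 240 g/cup ≈ 66.7 g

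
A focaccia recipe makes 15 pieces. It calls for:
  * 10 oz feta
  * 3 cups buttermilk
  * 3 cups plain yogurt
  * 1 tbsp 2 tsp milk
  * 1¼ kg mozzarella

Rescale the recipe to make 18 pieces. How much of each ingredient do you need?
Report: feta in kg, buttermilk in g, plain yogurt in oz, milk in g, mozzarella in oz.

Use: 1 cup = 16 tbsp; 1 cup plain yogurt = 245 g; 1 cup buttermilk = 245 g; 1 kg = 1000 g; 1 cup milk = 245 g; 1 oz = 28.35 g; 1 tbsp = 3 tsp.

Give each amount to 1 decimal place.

Scaling factor: 18/15 = 6/5 = 1.2.
feta: 10 oz × 6/5 × 28.35 g/oz ÷ 1000 g/kg ≈ 0.3 kg
buttermilk: 3 cup × 6/5 × 245 g/cup = 882.0 g
plain yogurt: 3 cup × 6/5 × 245 g/cup ÷ 28.35 g/oz ≈ 31.1 oz
milk: (1 tbsp + 2 tsp = 5/3 tbsp) × 6/5 ÷ 16 tbsp/cup × 245 g/cup ≈ 30.6 g
mozzarella: 1.25 kg × 6/5 × 1000 g/kg ÷ 28.35 g/oz ≈ 52.9 oz

feta: 0.3 kg; buttermilk: 882.0 g; plain yogurt: 31.1 oz; milk: 30.6 g; mozzarella: 52.9 oz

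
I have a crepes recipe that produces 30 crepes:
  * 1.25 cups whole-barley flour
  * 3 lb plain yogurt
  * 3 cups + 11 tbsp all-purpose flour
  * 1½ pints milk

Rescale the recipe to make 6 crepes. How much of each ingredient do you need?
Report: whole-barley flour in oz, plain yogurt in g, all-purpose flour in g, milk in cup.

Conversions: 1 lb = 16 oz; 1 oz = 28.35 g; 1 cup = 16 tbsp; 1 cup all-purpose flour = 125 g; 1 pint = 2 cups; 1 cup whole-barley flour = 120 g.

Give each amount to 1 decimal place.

Scaling factor: 6/30 = 1/5 = 0.2.
whole-barley flour: 1.25 cup × 1/5 × 120 g/cup ÷ 28.35 g/oz ≈ 1.1 oz
plain yogurt: 3 lb × 1/5 × 16 oz/lb × 28.35 g/oz ≈ 272.2 g
all-purpose flour: (3 cup + 11 tbsp = 3.6875 cup) × 1/5 × 125 g/cup ≈ 92.2 g
milk: 1.5 pint × 1/5 × 2 cup/pint = 0.6 cup

whole-barley flour: 1.1 oz; plain yogurt: 272.2 g; all-purpose flour: 92.2 g; milk: 0.6 cup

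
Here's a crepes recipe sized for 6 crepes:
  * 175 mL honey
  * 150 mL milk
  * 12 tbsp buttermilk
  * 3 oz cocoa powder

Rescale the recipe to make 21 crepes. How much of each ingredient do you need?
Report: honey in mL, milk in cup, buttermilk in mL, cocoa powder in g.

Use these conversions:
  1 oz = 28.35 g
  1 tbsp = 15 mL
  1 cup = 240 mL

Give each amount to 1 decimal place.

honey: 612.5 mL; milk: 2.2 cup; buttermilk: 630.0 mL; cocoa powder: 297.7 g

Scaling factor: 21/6 = 7/2 = 3.5.
honey: 175 mL × 7/2 = 612.5 mL
milk: 150 mL × 7/2 ÷ 240 mL/cup ≈ 2.2 cup
buttermilk: 12 tbsp × 7/2 × 15 mL/tbsp = 630.0 mL
cocoa powder: 3 oz × 7/2 × 28.35 g/oz ≈ 297.7 g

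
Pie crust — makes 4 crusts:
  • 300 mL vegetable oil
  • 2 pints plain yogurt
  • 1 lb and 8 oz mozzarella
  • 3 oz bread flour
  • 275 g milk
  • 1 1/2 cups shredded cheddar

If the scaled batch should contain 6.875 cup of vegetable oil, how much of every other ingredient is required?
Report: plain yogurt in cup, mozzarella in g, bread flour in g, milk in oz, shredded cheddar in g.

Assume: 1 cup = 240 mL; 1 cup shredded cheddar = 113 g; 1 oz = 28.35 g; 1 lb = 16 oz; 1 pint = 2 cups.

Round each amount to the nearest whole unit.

The original recipe has 1.25 cup of vegetable oil, so the scaling factor is 6.875 ÷ 1.25 = 11/2 = 5.5.
plain yogurt: 2 pint × 11/2 × 2 cup/pint = 22 cup
mozzarella: (1 lb + 8 oz = 1.5 lb) × 11/2 × 16 oz/lb × 28.35 g/oz ≈ 3742 g
bread flour: 3 oz × 11/2 × 28.35 g/oz ≈ 468 g
milk: 275 g × 11/2 ÷ 28.35 g/oz ≈ 53 oz
shredded cheddar: 1.5 cup × 11/2 × 113 g/cup ≈ 932 g

plain yogurt: 22 cup; mozzarella: 3742 g; bread flour: 468 g; milk: 53 oz; shredded cheddar: 932 g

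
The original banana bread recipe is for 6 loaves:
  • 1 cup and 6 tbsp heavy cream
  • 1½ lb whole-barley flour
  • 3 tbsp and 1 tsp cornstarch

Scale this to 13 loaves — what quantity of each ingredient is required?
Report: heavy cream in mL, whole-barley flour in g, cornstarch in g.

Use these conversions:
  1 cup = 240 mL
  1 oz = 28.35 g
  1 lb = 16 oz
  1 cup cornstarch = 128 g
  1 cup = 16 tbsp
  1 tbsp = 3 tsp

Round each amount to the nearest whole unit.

heavy cream: 715 mL; whole-barley flour: 1474 g; cornstarch: 58 g

Scaling factor: 13/6.
heavy cream: (1 cup + 6 tbsp = 1.375 cup) × 13/6 × 240 mL/cup = 715 mL
whole-barley flour: 1.5 lb × 13/6 × 16 oz/lb × 28.35 g/oz ≈ 1474 g
cornstarch: (3 tbsp + 1 tsp = 10/3 tbsp) × 13/6 ÷ 16 tbsp/cup × 128 g/cup ≈ 58 g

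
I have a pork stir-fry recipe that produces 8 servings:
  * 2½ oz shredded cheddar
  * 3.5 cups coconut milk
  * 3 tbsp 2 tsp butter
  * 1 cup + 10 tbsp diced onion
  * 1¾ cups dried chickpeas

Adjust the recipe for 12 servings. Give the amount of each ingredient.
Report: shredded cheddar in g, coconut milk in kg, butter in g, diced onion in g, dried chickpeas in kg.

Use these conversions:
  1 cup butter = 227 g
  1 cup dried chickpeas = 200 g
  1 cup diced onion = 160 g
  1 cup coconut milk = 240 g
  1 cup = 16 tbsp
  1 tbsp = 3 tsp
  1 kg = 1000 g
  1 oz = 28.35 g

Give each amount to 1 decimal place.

shredded cheddar: 106.3 g; coconut milk: 1.3 kg; butter: 78.0 g; diced onion: 390.0 g; dried chickpeas: 0.5 kg

Scaling factor: 12/8 = 3/2 = 1.5.
shredded cheddar: 2.5 oz × 3/2 × 28.35 g/oz ≈ 106.3 g
coconut milk: 3.5 cup × 3/2 × 240 g/cup ÷ 1000 g/kg ≈ 1.3 kg
butter: (3 tbsp + 2 tsp = 11/3 tbsp) × 3/2 ÷ 16 tbsp/cup × 227 g/cup ≈ 78.0 g
diced onion: (1 cup + 10 tbsp = 1.625 cup) × 3/2 × 160 g/cup = 390.0 g
dried chickpeas: 1.75 cup × 3/2 × 200 g/cup ÷ 1000 g/kg ≈ 0.5 kg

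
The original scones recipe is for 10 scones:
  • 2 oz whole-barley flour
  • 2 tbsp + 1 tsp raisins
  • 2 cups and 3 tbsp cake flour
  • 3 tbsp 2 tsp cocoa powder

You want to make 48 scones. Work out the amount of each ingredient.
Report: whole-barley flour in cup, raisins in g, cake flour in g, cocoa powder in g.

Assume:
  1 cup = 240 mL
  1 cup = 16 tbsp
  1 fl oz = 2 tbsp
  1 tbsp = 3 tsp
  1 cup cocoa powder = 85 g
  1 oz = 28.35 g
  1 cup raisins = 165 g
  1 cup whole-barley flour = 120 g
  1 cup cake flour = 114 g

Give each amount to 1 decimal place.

whole-barley flour: 2.3 cup; raisins: 115.5 g; cake flour: 1197.0 g; cocoa powder: 93.5 g

Scaling factor: 48/10 = 24/5 = 4.8.
whole-barley flour: 2 oz × 24/5 × 28.35 g/oz ÷ 120 g/cup ≈ 2.3 cup
raisins: (2 tbsp + 1 tsp = 7/3 tbsp) × 24/5 ÷ 16 tbsp/cup × 165 g/cup = 115.5 g
cake flour: (2 cup + 3 tbsp = 2.1875 cup) × 24/5 × 114 g/cup = 1197.0 g
cocoa powder: (3 tbsp + 2 tsp = 11/3 tbsp) × 24/5 ÷ 16 tbsp/cup × 85 g/cup = 93.5 g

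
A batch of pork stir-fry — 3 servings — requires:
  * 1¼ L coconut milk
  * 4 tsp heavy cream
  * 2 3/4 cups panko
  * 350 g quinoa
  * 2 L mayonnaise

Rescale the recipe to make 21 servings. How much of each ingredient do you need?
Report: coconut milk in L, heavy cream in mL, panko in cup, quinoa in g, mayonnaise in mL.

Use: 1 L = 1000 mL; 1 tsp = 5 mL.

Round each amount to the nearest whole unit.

coconut milk: 9 L; heavy cream: 140 mL; panko: 19 cup; quinoa: 2450 g; mayonnaise: 14000 mL

Scaling factor: 21/3 = 7.
coconut milk: 1.25 L × 7 ≈ 9 L
heavy cream: 4 tsp × 7 × 5 mL/tsp = 140 mL
panko: 2.75 cup × 7 ≈ 19 cup
quinoa: 350 g × 7 = 2450 g
mayonnaise: 2 L × 7 × 1000 mL/L = 14000 mL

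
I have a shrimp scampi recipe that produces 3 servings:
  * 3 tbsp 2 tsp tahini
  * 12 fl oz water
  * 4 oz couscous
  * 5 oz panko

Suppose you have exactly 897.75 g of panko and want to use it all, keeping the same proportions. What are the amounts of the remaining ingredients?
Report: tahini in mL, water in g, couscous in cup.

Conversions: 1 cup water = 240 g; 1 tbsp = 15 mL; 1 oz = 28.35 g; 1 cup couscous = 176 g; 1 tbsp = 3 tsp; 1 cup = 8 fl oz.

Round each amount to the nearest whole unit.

tahini: 348 mL; water: 2280 g; couscous: 4 cup

The original recipe has 141.75 g of panko, so the scaling factor is 897.75 ÷ 141.75 = 19/3.
tahini: (3 tbsp + 2 tsp = 11/3 tbsp) × 19/3 × 15 mL/tbsp ≈ 348 mL
water: 12 fl oz × 19/3 ÷ 8 fl oz/cup × 240 g/cup = 2280 g
couscous: 4 oz × 19/3 × 28.35 g/oz ÷ 176 g/cup ≈ 4 cup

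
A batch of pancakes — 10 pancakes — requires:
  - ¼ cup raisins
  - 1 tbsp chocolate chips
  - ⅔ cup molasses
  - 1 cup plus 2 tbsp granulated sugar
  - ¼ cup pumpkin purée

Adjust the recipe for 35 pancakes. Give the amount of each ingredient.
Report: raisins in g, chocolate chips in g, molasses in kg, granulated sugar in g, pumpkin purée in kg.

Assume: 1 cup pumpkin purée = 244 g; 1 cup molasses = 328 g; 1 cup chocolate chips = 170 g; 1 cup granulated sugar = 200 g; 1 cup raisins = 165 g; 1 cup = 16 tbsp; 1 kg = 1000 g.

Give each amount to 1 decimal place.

Scaling factor: 35/10 = 7/2 = 3.5.
raisins: 0.25 cup × 7/2 × 165 g/cup ≈ 144.4 g
chocolate chips: 1 tbsp × 7/2 ÷ 16 tbsp/cup × 170 g/cup ≈ 37.2 g
molasses: 2/3 cup × 7/2 × 328 g/cup ÷ 1000 g/kg ≈ 0.8 kg
granulated sugar: (1 cup + 2 tbsp = 1.125 cup) × 7/2 × 200 g/cup = 787.5 g
pumpkin purée: 0.25 cup × 7/2 × 244 g/cup ÷ 1000 g/kg ≈ 0.2 kg

raisins: 144.4 g; chocolate chips: 37.2 g; molasses: 0.8 kg; granulated sugar: 787.5 g; pumpkin purée: 0.2 kg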